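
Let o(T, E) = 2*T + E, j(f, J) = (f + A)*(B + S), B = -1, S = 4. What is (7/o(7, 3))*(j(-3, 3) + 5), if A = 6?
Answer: 98/17 ≈ 5.7647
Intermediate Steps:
j(f, J) = 18 + 3*f (j(f, J) = (f + 6)*(-1 + 4) = (6 + f)*3 = 18 + 3*f)
o(T, E) = E + 2*T
(7/o(7, 3))*(j(-3, 3) + 5) = (7/(3 + 2*7))*((18 + 3*(-3)) + 5) = (7/(3 + 14))*((18 - 9) + 5) = (7/17)*(9 + 5) = (7*(1/17))*14 = (7/17)*14 = 98/17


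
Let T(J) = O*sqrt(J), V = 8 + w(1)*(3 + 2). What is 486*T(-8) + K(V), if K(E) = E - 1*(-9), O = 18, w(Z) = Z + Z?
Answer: 27 + 17496*I*sqrt(2) ≈ 27.0 + 24743.0*I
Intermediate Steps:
w(Z) = 2*Z
V = 18 (V = 8 + (2*1)*(3 + 2) = 8 + 2*5 = 8 + 10 = 18)
K(E) = 9 + E (K(E) = E + 9 = 9 + E)
T(J) = 18*sqrt(J)
486*T(-8) + K(V) = 486*(18*sqrt(-8)) + (9 + 18) = 486*(18*(2*I*sqrt(2))) + 27 = 486*(36*I*sqrt(2)) + 27 = 17496*I*sqrt(2) + 27 = 27 + 17496*I*sqrt(2)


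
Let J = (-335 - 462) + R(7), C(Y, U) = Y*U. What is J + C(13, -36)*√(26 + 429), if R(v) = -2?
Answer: -799 - 468*√455 ≈ -10782.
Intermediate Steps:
C(Y, U) = U*Y
J = -799 (J = (-335 - 462) - 2 = -797 - 2 = -799)
J + C(13, -36)*√(26 + 429) = -799 + (-36*13)*√(26 + 429) = -799 - 468*√455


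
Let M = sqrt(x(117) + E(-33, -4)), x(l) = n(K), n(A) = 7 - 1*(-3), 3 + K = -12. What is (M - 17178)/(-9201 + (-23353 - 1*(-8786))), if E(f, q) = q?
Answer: 8589/11884 - sqrt(6)/23768 ≈ 0.72263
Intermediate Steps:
K = -15 (K = -3 - 12 = -15)
n(A) = 10 (n(A) = 7 + 3 = 10)
x(l) = 10
M = sqrt(6) (M = sqrt(10 - 4) = sqrt(6) ≈ 2.4495)
(M - 17178)/(-9201 + (-23353 - 1*(-8786))) = (sqrt(6) - 17178)/(-9201 + (-23353 - 1*(-8786))) = (-17178 + sqrt(6))/(-9201 + (-23353 + 8786)) = (-17178 + sqrt(6))/(-9201 - 14567) = (-17178 + sqrt(6))/(-23768) = (-17178 + sqrt(6))*(-1/23768) = 8589/11884 - sqrt(6)/23768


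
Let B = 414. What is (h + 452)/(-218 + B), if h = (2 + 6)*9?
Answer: 131/49 ≈ 2.6735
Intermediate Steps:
h = 72 (h = 8*9 = 72)
(h + 452)/(-218 + B) = (72 + 452)/(-218 + 414) = 524/196 = 524*(1/196) = 131/49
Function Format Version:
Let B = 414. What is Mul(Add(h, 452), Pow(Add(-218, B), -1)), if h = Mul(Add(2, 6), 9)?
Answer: Rational(131, 49) ≈ 2.6735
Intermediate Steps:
h = 72 (h = Mul(8, 9) = 72)
Mul(Add(h, 452), Pow(Add(-218, B), -1)) = Mul(Add(72, 452), Pow(Add(-218, 414), -1)) = Mul(524, Pow(196, -1)) = Mul(524, Rational(1, 196)) = Rational(131, 49)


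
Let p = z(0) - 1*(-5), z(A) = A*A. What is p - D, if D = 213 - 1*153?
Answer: -55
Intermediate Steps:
z(A) = A²
D = 60 (D = 213 - 153 = 60)
p = 5 (p = 0² - 1*(-5) = 0 + 5 = 5)
p - D = 5 - 1*60 = 5 - 60 = -55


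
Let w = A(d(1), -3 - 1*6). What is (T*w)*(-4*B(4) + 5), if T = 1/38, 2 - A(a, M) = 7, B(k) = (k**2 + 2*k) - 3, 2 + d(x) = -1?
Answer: 395/38 ≈ 10.395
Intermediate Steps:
d(x) = -3 (d(x) = -2 - 1 = -3)
B(k) = -3 + k**2 + 2*k
A(a, M) = -5 (A(a, M) = 2 - 1*7 = 2 - 7 = -5)
w = -5
T = 1/38 ≈ 0.026316
(T*w)*(-4*B(4) + 5) = ((1/38)*(-5))*(-4*(-3 + 4**2 + 2*4) + 5) = -5*(-4*(-3 + 16 + 8) + 5)/38 = -5*(-4*21 + 5)/38 = -5*(-84 + 5)/38 = -5/38*(-79) = 395/38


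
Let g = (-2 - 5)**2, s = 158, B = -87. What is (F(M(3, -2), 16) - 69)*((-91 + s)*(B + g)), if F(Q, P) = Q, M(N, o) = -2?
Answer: 180766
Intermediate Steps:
g = 49 (g = (-7)**2 = 49)
(F(M(3, -2), 16) - 69)*((-91 + s)*(B + g)) = (-2 - 69)*((-91 + 158)*(-87 + 49)) = -4757*(-38) = -71*(-2546) = 180766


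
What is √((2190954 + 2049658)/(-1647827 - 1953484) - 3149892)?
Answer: 4*I*√2553272091632160654/3601311 ≈ 1774.8*I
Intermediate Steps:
√((2190954 + 2049658)/(-1647827 - 1953484) - 3149892) = √(4240612/(-3601311) - 3149892) = √(4240612*(-1/3601311) - 3149892) = √(-4240612/3601311 - 3149892) = √(-11343744949024/3601311) = 4*I*√2553272091632160654/3601311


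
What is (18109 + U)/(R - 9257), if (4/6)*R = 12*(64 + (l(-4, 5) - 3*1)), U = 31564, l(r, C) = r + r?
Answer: -49673/8303 ≈ -5.9825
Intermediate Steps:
l(r, C) = 2*r
R = 954 (R = 3*(12*(64 + (2*(-4) - 3*1)))/2 = 3*(12*(64 + (-8 - 3)))/2 = 3*(12*(64 - 11))/2 = 3*(12*53)/2 = (3/2)*636 = 954)
(18109 + U)/(R - 9257) = (18109 + 31564)/(954 - 9257) = 49673/(-8303) = 49673*(-1/8303) = -49673/8303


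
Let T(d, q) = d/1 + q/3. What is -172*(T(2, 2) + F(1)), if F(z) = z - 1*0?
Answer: -1892/3 ≈ -630.67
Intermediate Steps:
F(z) = z (F(z) = z + 0 = z)
T(d, q) = d + q/3 (T(d, q) = d*1 + q*(⅓) = d + q/3)
-172*(T(2, 2) + F(1)) = -172*((2 + (⅓)*2) + 1) = -172*((2 + ⅔) + 1) = -172*(8/3 + 1) = -1892/3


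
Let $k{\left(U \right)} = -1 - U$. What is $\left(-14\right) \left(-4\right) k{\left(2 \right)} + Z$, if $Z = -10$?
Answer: $-178$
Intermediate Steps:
$\left(-14\right) \left(-4\right) k{\left(2 \right)} + Z = \left(-14\right) \left(-4\right) \left(-1 - 2\right) - 10 = 56 \left(-1 - 2\right) - 10 = 56 \left(-3\right) - 10 = -168 - 10 = -178$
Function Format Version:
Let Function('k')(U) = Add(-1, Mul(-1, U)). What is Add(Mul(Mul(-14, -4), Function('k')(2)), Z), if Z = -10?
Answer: -178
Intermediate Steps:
Add(Mul(Mul(-14, -4), Function('k')(2)), Z) = Add(Mul(Mul(-14, -4), Add(-1, Mul(-1, 2))), -10) = Add(Mul(56, Add(-1, -2)), -10) = Add(Mul(56, -3), -10) = Add(-168, -10) = -178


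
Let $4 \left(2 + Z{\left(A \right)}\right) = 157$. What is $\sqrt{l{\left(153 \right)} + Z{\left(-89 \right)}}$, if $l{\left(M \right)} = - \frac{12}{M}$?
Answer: $\frac{\sqrt{386733}}{102} \approx 6.0968$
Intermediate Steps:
$Z{\left(A \right)} = \frac{149}{4}$ ($Z{\left(A \right)} = -2 + \frac{1}{4} \cdot 157 = -2 + \frac{157}{4} = \frac{149}{4}$)
$\sqrt{l{\left(153 \right)} + Z{\left(-89 \right)}} = \sqrt{- \frac{12}{153} + \frac{149}{4}} = \sqrt{\left(-12\right) \frac{1}{153} + \frac{149}{4}} = \sqrt{- \frac{4}{51} + \frac{149}{4}} = \sqrt{\frac{7583}{204}} = \frac{\sqrt{386733}}{102}$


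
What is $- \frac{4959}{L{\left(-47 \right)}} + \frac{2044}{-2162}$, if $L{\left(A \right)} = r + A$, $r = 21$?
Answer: $\frac{5334107}{28106} \approx 189.79$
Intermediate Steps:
$L{\left(A \right)} = 21 + A$
$- \frac{4959}{L{\left(-47 \right)}} + \frac{2044}{-2162} = - \frac{4959}{21 - 47} + \frac{2044}{-2162} = - \frac{4959}{-26} + 2044 \left(- \frac{1}{2162}\right) = \left(-4959\right) \left(- \frac{1}{26}\right) - \frac{1022}{1081} = \frac{4959}{26} - \frac{1022}{1081} = \frac{5334107}{28106}$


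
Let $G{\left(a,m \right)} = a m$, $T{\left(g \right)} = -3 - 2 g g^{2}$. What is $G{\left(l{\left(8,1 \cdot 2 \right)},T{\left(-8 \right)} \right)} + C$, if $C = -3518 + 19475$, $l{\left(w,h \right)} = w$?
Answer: $24125$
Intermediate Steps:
$C = 15957$
$T{\left(g \right)} = -3 - 2 g^{3}$
$G{\left(l{\left(8,1 \cdot 2 \right)},T{\left(-8 \right)} \right)} + C = 8 \left(-3 - 2 \left(-8\right)^{3}\right) + 15957 = 8 \left(-3 - -1024\right) + 15957 = 8 \left(-3 + 1024\right) + 15957 = 8 \cdot 1021 + 15957 = 8168 + 15957 = 24125$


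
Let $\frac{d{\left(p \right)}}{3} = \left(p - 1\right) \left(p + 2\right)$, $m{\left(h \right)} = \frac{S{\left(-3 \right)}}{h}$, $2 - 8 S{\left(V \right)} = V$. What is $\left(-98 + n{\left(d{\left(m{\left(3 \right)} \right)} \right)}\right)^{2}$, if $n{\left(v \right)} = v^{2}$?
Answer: $\frac{6752841496129}{1358954496} \approx 4969.1$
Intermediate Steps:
$S{\left(V \right)} = \frac{1}{4} - \frac{V}{8}$
$m{\left(h \right)} = \frac{5}{8 h}$ ($m{\left(h \right)} = \frac{\frac{1}{4} - - \frac{3}{8}}{h} = \frac{\frac{1}{4} + \frac{3}{8}}{h} = \frac{5}{8 h}$)
$d{\left(p \right)} = 3 \left(-1 + p\right) \left(2 + p\right)$ ($d{\left(p \right)} = 3 \left(p - 1\right) \left(p + 2\right) = 3 \left(-1 + p\right) \left(2 + p\right)$)
$\left(-98 + n{\left(d{\left(m{\left(3 \right)} \right)} \right)}\right)^{2} = \left(-98 + \left(-6 + 3 \frac{5}{8 \cdot 3} + 3 \left(\frac{5}{8 \cdot 3}\right)^{2}\right)^{2}\right)^{2} = \left(-98 + \left(-6 + 3 \cdot \frac{5}{8} \cdot \frac{1}{3} + 3 \left(\frac{5}{8} \cdot \frac{1}{3}\right)^{2}\right)^{2}\right)^{2} = \left(-98 + \left(-6 + 3 \cdot \frac{5}{24} + 3 \left(\frac{5}{24}\right)^{2}\right)^{2}\right)^{2} = \left(-98 + \left(-6 + \frac{5}{8} + 3 \cdot \frac{25}{576}\right)^{2}\right)^{2} = \left(-98 + \left(-6 + \frac{5}{8} + \frac{25}{192}\right)^{2}\right)^{2} = \left(-98 + \left(- \frac{1007}{192}\right)^{2}\right)^{2} = \left(-98 + \frac{1014049}{36864}\right)^{2} = \left(- \frac{2598623}{36864}\right)^{2} = \frac{6752841496129}{1358954496}$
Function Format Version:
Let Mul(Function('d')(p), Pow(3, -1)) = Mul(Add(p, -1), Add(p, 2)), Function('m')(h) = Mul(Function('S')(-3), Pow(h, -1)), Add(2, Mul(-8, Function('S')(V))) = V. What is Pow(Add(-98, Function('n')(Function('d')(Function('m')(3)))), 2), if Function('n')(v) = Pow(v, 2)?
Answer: Rational(6752841496129, 1358954496) ≈ 4969.1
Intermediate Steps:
Function('S')(V) = Add(Rational(1, 4), Mul(Rational(-1, 8), V))
Function('m')(h) = Mul(Rational(5, 8), Pow(h, -1)) (Function('m')(h) = Mul(Add(Rational(1, 4), Mul(Rational(-1, 8), -3)), Pow(h, -1)) = Mul(Add(Rational(1, 4), Rational(3, 8)), Pow(h, -1)) = Mul(Rational(5, 8), Pow(h, -1)))
Function('d')(p) = Mul(3, Add(-1, p), Add(2, p)) (Function('d')(p) = Mul(3, Mul(Add(p, -1), Add(p, 2))) = Mul(3, Mul(Add(-1, p), Add(2, p))) = Mul(3, Add(-1, p), Add(2, p)))
Pow(Add(-98, Function('n')(Function('d')(Function('m')(3)))), 2) = Pow(Add(-98, Pow(Add(-6, Mul(3, Mul(Rational(5, 8), Pow(3, -1))), Mul(3, Pow(Mul(Rational(5, 8), Pow(3, -1)), 2))), 2)), 2) = Pow(Add(-98, Pow(Add(-6, Mul(3, Mul(Rational(5, 8), Rational(1, 3))), Mul(3, Pow(Mul(Rational(5, 8), Rational(1, 3)), 2))), 2)), 2) = Pow(Add(-98, Pow(Add(-6, Mul(3, Rational(5, 24)), Mul(3, Pow(Rational(5, 24), 2))), 2)), 2) = Pow(Add(-98, Pow(Add(-6, Rational(5, 8), Mul(3, Rational(25, 576))), 2)), 2) = Pow(Add(-98, Pow(Add(-6, Rational(5, 8), Rational(25, 192)), 2)), 2) = Pow(Add(-98, Pow(Rational(-1007, 192), 2)), 2) = Pow(Add(-98, Rational(1014049, 36864)), 2) = Pow(Rational(-2598623, 36864), 2) = Rational(6752841496129, 1358954496)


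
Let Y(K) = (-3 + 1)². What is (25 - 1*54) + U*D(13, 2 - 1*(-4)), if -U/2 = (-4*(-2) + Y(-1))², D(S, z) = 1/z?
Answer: -77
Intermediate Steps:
Y(K) = 4 (Y(K) = (-2)² = 4)
U = -288 (U = -2*(-4*(-2) + 4)² = -2*(8 + 4)² = -2*12² = -2*144 = -288)
(25 - 1*54) + U*D(13, 2 - 1*(-4)) = (25 - 1*54) - 288/(2 - 1*(-4)) = (25 - 54) - 288/(2 + 4) = -29 - 288/6 = -29 - 288*⅙ = -29 - 48 = -77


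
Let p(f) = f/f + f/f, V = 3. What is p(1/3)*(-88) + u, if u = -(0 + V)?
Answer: -179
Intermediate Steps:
p(f) = 2 (p(f) = 1 + 1 = 2)
u = -3 (u = -(0 + 3) = -1*3 = -3)
p(1/3)*(-88) + u = 2*(-88) - 3 = -176 - 3 = -179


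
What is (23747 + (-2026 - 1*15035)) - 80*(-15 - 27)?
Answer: 10046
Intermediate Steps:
(23747 + (-2026 - 1*15035)) - 80*(-15 - 27) = (23747 + (-2026 - 15035)) - 80*(-42) = (23747 - 17061) + 3360 = 6686 + 3360 = 10046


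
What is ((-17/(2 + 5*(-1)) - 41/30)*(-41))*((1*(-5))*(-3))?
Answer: -5289/2 ≈ -2644.5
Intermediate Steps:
((-17/(2 + 5*(-1)) - 41/30)*(-41))*((1*(-5))*(-3)) = ((-17/(2 - 5) - 41*1/30)*(-41))*(-5*(-3)) = ((-17/(-3) - 41/30)*(-41))*15 = ((-17*(-⅓) - 41/30)*(-41))*15 = ((17/3 - 41/30)*(-41))*15 = ((43/10)*(-41))*15 = -1763/10*15 = -5289/2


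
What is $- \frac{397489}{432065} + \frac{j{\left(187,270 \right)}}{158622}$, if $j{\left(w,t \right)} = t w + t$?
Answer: $- \frac{6853146793}{11422502405} \approx -0.59997$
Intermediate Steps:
$j{\left(w,t \right)} = t + t w$
$- \frac{397489}{432065} + \frac{j{\left(187,270 \right)}}{158622} = - \frac{397489}{432065} + \frac{270 \left(1 + 187\right)}{158622} = \left(-397489\right) \frac{1}{432065} + 270 \cdot 188 \cdot \frac{1}{158622} = - \frac{397489}{432065} + 50760 \cdot \frac{1}{158622} = - \frac{397489}{432065} + \frac{8460}{26437} = - \frac{6853146793}{11422502405}$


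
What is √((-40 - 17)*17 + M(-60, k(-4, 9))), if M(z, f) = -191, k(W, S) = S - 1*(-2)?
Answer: 2*I*√290 ≈ 34.059*I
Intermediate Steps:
k(W, S) = 2 + S (k(W, S) = S + 2 = 2 + S)
√((-40 - 17)*17 + M(-60, k(-4, 9))) = √((-40 - 17)*17 - 191) = √(-57*17 - 191) = √(-969 - 191) = √(-1160) = 2*I*√290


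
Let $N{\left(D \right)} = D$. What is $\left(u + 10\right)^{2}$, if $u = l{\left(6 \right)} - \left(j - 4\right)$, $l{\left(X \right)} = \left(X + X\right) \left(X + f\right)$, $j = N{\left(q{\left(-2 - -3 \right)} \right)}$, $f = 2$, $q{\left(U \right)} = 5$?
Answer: $11025$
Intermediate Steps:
$j = 5$
$l{\left(X \right)} = 2 X \left(2 + X\right)$ ($l{\left(X \right)} = \left(X + X\right) \left(X + 2\right) = 2 X \left(2 + X\right)$)
$u = 95$ ($u = 2 \cdot 6 \left(2 + 6\right) - \left(5 - 4\right) = 2 \cdot 6 \cdot 8 - 1 = 96 - 1 = 95$)
$\left(u + 10\right)^{2} = \left(95 + 10\right)^{2} = 105^{2} = 11025$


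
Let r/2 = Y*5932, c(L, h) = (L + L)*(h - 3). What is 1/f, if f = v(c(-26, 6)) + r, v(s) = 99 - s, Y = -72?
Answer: -1/853953 ≈ -1.1710e-6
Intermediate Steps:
c(L, h) = 2*L*(-3 + h) (c(L, h) = (2*L)*(-3 + h) = 2*L*(-3 + h))
r = -854208 (r = 2*(-72*5932) = 2*(-427104) = -854208)
f = -853953 (f = (99 - 2*(-26)*(-3 + 6)) - 854208 = (99 - 2*(-26)*3) - 854208 = (99 - 1*(-156)) - 854208 = (99 + 156) - 854208 = 255 - 854208 = -853953)
1/f = 1/(-853953) = -1/853953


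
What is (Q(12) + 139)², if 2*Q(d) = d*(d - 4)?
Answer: 34969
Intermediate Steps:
Q(d) = d*(-4 + d)/2 (Q(d) = (d*(d - 4))/2 = (d*(-4 + d))/2 = d*(-4 + d)/2)
(Q(12) + 139)² = ((½)*12*(-4 + 12) + 139)² = ((½)*12*8 + 139)² = (48 + 139)² = 187² = 34969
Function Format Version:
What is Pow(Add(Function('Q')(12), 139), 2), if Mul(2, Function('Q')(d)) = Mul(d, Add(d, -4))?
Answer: 34969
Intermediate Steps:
Function('Q')(d) = Mul(Rational(1, 2), d, Add(-4, d)) (Function('Q')(d) = Mul(Rational(1, 2), Mul(d, Add(d, -4))) = Mul(Rational(1, 2), Mul(d, Add(-4, d))) = Mul(Rational(1, 2), d, Add(-4, d)))
Pow(Add(Function('Q')(12), 139), 2) = Pow(Add(Mul(Rational(1, 2), 12, Add(-4, 12)), 139), 2) = Pow(Add(Mul(Rational(1, 2), 12, 8), 139), 2) = Pow(Add(48, 139), 2) = Pow(187, 2) = 34969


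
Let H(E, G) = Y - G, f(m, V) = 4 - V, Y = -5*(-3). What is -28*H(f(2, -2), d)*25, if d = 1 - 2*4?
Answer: -15400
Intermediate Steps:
Y = 15
d = -7 (d = 1 - 8 = -7)
H(E, G) = 15 - G
-28*H(f(2, -2), d)*25 = -28*(15 - 1*(-7))*25 = -28*(15 + 7)*25 = -28*22*25 = -616*25 = -15400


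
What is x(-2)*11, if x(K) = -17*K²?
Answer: -748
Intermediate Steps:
x(-2)*11 = -17*(-2)²*11 = -17*4*11 = -68*11 = -748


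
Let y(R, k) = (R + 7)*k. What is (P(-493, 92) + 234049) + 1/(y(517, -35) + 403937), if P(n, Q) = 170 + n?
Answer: 90124044423/385597 ≈ 2.3373e+5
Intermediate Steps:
y(R, k) = k*(7 + R) (y(R, k) = (7 + R)*k = k*(7 + R))
(P(-493, 92) + 234049) + 1/(y(517, -35) + 403937) = ((170 - 493) + 234049) + 1/(-35*(7 + 517) + 403937) = (-323 + 234049) + 1/(-35*524 + 403937) = 233726 + 1/(-18340 + 403937) = 233726 + 1/385597 = 90124044423/385597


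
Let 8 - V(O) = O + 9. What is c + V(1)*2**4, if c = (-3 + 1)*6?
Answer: -44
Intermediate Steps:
V(O) = -1 - O (V(O) = 8 - (O + 9) = 8 - (9 + O) = 8 + (-9 - O) = -1 - O)
c = -12 (c = -2*6 = -12)
c + V(1)*2**4 = -12 + (-1 - 1*1)*2**4 = -12 + (-1 - 1)*16 = -12 - 2*16 = -12 - 32 = -44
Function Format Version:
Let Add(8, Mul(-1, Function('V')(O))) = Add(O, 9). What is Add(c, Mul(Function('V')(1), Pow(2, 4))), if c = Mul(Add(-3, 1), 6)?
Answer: -44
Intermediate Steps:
Function('V')(O) = Add(-1, Mul(-1, O)) (Function('V')(O) = Add(8, Mul(-1, Add(O, 9))) = Add(8, Mul(-1, Add(9, O))) = Add(8, Add(-9, Mul(-1, O))) = Add(-1, Mul(-1, O)))
c = -12 (c = Mul(-2, 6) = -12)
Add(c, Mul(Function('V')(1), Pow(2, 4))) = Add(-12, Mul(Add(-1, Mul(-1, 1)), Pow(2, 4))) = Add(-12, Mul(Add(-1, -1), 16)) = Add(-12, Mul(-2, 16)) = Add(-12, -32) = -44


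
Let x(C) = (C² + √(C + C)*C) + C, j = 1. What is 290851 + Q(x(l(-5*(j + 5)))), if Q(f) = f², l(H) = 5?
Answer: 292001 + 300*√10 ≈ 2.9295e+5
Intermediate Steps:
x(C) = C + C² + √2*C^(3/2) (x(C) = (C² + √(2*C)*C) + C = (C² + (√2*√C)*C) + C = (C² + √2*C^(3/2)) + C = C + C² + √2*C^(3/2))
290851 + Q(x(l(-5*(j + 5)))) = 290851 + (5 + 5² + √2*5^(3/2))² = 290851 + (5 + 25 + √2*(5*√5))² = 290851 + (5 + 25 + 5*√10)² = 290851 + (30 + 5*√10)²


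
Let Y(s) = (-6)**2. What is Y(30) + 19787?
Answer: 19823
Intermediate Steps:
Y(s) = 36
Y(30) + 19787 = 36 + 19787 = 19823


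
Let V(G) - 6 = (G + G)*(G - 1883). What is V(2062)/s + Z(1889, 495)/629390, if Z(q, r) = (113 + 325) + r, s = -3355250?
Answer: -46148650853/211176079750 ≈ -0.21853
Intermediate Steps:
Z(q, r) = 438 + r
V(G) = 6 + 2*G*(-1883 + G) (V(G) = 6 + (G + G)*(G - 1883) = 6 + (2*G)*(-1883 + G) = 6 + 2*G*(-1883 + G))
V(2062)/s + Z(1889, 495)/629390 = (6 - 3766*2062 + 2*2062²)/(-3355250) + (438 + 495)/629390 = (6 - 7765492 + 2*4251844)*(-1/3355250) + 933*(1/629390) = (6 - 7765492 + 8503688)*(-1/3355250) + 933/629390 = 738202*(-1/3355250) + 933/629390 = -369101/1677625 + 933/629390 = -46148650853/211176079750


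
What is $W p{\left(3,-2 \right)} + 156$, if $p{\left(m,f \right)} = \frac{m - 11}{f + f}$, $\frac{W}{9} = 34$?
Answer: $768$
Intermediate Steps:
$W = 306$ ($W = 9 \cdot 34 = 306$)
$p{\left(m,f \right)} = \frac{-11 + m}{2 f}$
$W p{\left(3,-2 \right)} + 156 = 306 \frac{-11 + 3}{2 \left(-2\right)} + 156 = 306 \cdot \frac{1}{2} \left(- \frac{1}{2}\right) \left(-8\right) + 156 = 306 \cdot 2 + 156 = 612 + 156 = 768$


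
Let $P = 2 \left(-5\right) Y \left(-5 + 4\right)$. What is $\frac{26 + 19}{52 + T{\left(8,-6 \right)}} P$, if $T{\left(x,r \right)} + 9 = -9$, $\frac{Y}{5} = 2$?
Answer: $\frac{2250}{17} \approx 132.35$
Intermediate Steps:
$Y = 10$ ($Y = 5 \cdot 2 = 10$)
$T{\left(x,r \right)} = -18$ ($T{\left(x,r \right)} = -9 - 9 = -18$)
$P = 100$ ($P = 2 \left(-5\right) 10 \left(-5 + 4\right) = - 10 \cdot 10 \left(-1\right) = \left(-10\right) \left(-10\right) = 100$)
$\frac{26 + 19}{52 + T{\left(8,-6 \right)}} P = \frac{26 + 19}{52 - 18} \cdot 100 = \frac{45}{34} \cdot 100 = \frac{2250}{17}$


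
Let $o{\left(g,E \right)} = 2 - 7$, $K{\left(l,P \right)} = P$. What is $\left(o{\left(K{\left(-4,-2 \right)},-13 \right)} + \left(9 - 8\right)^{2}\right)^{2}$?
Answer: $16$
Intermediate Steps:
$o{\left(g,E \right)} = -5$ ($o{\left(g,E \right)} = 2 - 7 = -5$)
$\left(o{\left(K{\left(-4,-2 \right)},-13 \right)} + \left(9 - 8\right)^{2}\right)^{2} = \left(-5 + \left(9 - 8\right)^{2}\right)^{2} = \left(-5 + 1^{2}\right)^{2} = \left(-5 + 1\right)^{2} = \left(-4\right)^{2} = 16$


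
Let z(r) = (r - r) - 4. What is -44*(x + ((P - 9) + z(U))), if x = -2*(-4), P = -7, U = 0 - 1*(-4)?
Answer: 528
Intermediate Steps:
U = 4 (U = 0 + 4 = 4)
z(r) = -4 (z(r) = 0 - 4 = -4)
x = 8
-44*(x + ((P - 9) + z(U))) = -44*(8 + ((-7 - 9) - 4)) = -44*(8 + (-16 - 4)) = -44*(8 - 20) = -44*(-12) = 528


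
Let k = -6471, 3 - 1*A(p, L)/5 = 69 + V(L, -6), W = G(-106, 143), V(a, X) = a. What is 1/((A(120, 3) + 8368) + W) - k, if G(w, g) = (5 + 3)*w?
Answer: 46429426/7175 ≈ 6471.0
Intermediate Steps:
G(w, g) = 8*w
W = -848 (W = 8*(-106) = -848)
A(p, L) = -330 - 5*L (A(p, L) = 15 - 5*(69 + L) = 15 + (-345 - 5*L) = -330 - 5*L)
1/((A(120, 3) + 8368) + W) - k = 1/(((-330 - 5*3) + 8368) - 848) - 1*(-6471) = 1/(((-330 - 15) + 8368) - 848) + 6471 = 1/((-345 + 8368) - 848) + 6471 = 1/(8023 - 848) + 6471 = 1/7175 + 6471 = 46429426/7175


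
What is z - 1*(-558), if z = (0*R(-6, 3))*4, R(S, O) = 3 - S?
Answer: 558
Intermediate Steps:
z = 0 (z = (0*(3 - 1*(-6)))*4 = (0*(3 + 6))*4 = (0*9)*4 = 0*4 = 0)
z - 1*(-558) = 0 - 1*(-558) = 0 + 558 = 558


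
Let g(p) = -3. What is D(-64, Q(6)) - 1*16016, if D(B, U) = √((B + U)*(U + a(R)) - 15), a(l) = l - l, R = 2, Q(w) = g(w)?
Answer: -16016 + √186 ≈ -16002.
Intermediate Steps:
Q(w) = -3
a(l) = 0
D(B, U) = √(-15 + U*(B + U)) (D(B, U) = √((B + U)*(U + 0) - 15) = √((B + U)*U - 15) = √(U*(B + U) - 15) = √(-15 + U*(B + U)))
D(-64, Q(6)) - 1*16016 = √(-15 + (-3)² - 64*(-3)) - 1*16016 = √(-15 + 9 + 192) - 16016 = √186 - 16016 = -16016 + √186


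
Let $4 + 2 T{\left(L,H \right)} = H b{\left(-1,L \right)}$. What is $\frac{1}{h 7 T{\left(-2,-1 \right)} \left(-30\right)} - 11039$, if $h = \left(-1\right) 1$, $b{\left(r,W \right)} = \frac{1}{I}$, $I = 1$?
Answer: $- \frac{5795476}{525} \approx -11039.0$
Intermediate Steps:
$b{\left(r,W \right)} = 1$ ($b{\left(r,W \right)} = 1^{-1} = 1$)
$T{\left(L,H \right)} = -2 + \frac{H}{2}$ ($T{\left(L,H \right)} = -2 + \frac{H 1}{2} = -2 + \frac{H}{2}$)
$h = -1$
$\frac{1}{h 7 T{\left(-2,-1 \right)} \left(-30\right)} - 11039 = \frac{1}{- 7 \left(-2 + \frac{1}{2} \left(-1\right)\right) \left(-30\right)} - 11039 = \frac{1}{- 7 \left(-2 - \frac{1}{2}\right) \left(-30\right)} - 11039 = \frac{1}{- \frac{7 \left(-5\right)}{2} \left(-30\right)} - 11039 = \frac{1}{\left(-1\right) \left(- \frac{35}{2}\right) \left(-30\right)} - 11039 = \frac{1}{\frac{35}{2} \left(-30\right)} - 11039 = \frac{1}{-525} - 11039 = - \frac{1}{525} - 11039 = - \frac{5795476}{525}$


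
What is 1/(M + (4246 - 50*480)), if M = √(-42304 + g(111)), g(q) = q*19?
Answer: -19754/390260711 - I*√40195/390260711 ≈ -5.0617e-5 - 5.1373e-7*I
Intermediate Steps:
g(q) = 19*q
M = I*√40195 (M = √(-42304 + 19*111) = √(-42304 + 2109) = √(-40195) = I*√40195 ≈ 200.49*I)
1/(M + (4246 - 50*480)) = 1/(I*√40195 + (4246 - 50*480)) = 1/(I*√40195 + (4246 - 1*24000)) = 1/(I*√40195 + (4246 - 24000)) = 1/(I*√40195 - 19754) = 1/(-19754 + I*√40195)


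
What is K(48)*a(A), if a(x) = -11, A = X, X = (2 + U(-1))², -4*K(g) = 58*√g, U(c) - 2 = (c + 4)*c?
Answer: 638*√3 ≈ 1105.0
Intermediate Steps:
U(c) = 2 + c*(4 + c) (U(c) = 2 + (c + 4)*c = 2 + (4 + c)*c = 2 + c*(4 + c))
K(g) = -29*√g/2
X = 1 (X = (2 + (2 + (-1)² + 4*(-1)))² = (2 + (2 + 1 - 4))² = (2 - 1)² = 1² = 1)
A = 1
K(48)*a(A) = -58*√3*(-11) = 638*√3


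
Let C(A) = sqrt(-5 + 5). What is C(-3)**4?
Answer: 0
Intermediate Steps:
C(A) = 0 (C(A) = sqrt(0) = 0)
C(-3)**4 = 0**4 = 0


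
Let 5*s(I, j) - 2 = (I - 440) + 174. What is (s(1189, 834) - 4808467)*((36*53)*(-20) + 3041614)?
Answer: -14441453806028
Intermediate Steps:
s(I, j) = -264/5 + I/5 (s(I, j) = ⅖ + ((I - 440) + 174)/5 = ⅖ + ((-440 + I) + 174)/5 = ⅖ + (-266 + I)/5 = ⅖ + (-266/5 + I/5) = -264/5 + I/5)
(s(1189, 834) - 4808467)*((36*53)*(-20) + 3041614) = ((-264/5 + (⅕)*1189) - 4808467)*((36*53)*(-20) + 3041614) = ((-264/5 + 1189/5) - 4808467)*(1908*(-20) + 3041614) = (185 - 4808467)*(-38160 + 3041614) = -4808282*3003454 = -14441453806028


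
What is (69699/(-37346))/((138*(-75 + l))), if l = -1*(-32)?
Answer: 23233/73870388 ≈ 0.00031451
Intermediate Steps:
l = 32
(69699/(-37346))/((138*(-75 + l))) = (69699/(-37346))/((138*(-75 + 32))) = (69699*(-1/37346))/((138*(-43))) = -69699/37346/(-5934) = -69699/37346*(-1/5934) = 23233/73870388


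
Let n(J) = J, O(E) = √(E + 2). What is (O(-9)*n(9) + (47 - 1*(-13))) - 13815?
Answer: -13755 + 9*I*√7 ≈ -13755.0 + 23.812*I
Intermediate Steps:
O(E) = √(2 + E)
(O(-9)*n(9) + (47 - 1*(-13))) - 13815 = (√(2 - 9)*9 + (47 - 1*(-13))) - 13815 = (√(-7)*9 + (47 + 13)) - 13815 = ((I*√7)*9 + 60) - 13815 = (9*I*√7 + 60) - 13815 = (60 + 9*I*√7) - 13815 = -13755 + 9*I*√7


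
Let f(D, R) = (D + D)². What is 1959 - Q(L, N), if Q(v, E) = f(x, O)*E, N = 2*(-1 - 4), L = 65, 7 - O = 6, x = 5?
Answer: 2959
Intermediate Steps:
O = 1 (O = 7 - 1*6 = 7 - 6 = 1)
N = -10 (N = 2*(-5) = -10)
f(D, R) = 4*D² (f(D, R) = (2*D)² = 4*D²)
Q(v, E) = 100*E (Q(v, E) = (4*5²)*E = (4*25)*E = 100*E)
1959 - Q(L, N) = 1959 - 100*(-10) = 1959 - 1*(-1000) = 1959 + 1000 = 2959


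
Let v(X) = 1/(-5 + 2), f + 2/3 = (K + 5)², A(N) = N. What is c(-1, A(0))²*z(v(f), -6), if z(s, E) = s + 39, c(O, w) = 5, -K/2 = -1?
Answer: 2900/3 ≈ 966.67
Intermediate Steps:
K = 2 (K = -2*(-1) = 2)
f = 145/3 (f = -⅔ + (2 + 5)² = -⅔ + 7² = -⅔ + 49 = 145/3 ≈ 48.333)
v(X) = -⅓ (v(X) = 1/(-3) = -⅓)
z(s, E) = 39 + s
c(-1, A(0))²*z(v(f), -6) = 5²*(39 - ⅓) = 25*(116/3) = 2900/3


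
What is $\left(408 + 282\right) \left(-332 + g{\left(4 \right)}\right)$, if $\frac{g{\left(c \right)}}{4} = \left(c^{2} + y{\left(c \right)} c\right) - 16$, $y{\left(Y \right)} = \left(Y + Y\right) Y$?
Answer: $124200$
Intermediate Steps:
$y{\left(Y \right)} = 2 Y^{2}$ ($y{\left(Y \right)} = 2 Y Y = 2 Y^{2}$)
$g{\left(c \right)} = -64 + 4 c^{2} + 8 c^{3}$ ($g{\left(c \right)} = 4 \left(\left(c^{2} + 2 c^{2} c\right) - 16\right) = 4 \left(\left(c^{2} + 2 c^{3}\right) - 16\right) = 4 \left(-16 + c^{2} + 2 c^{3}\right) = -64 + 4 c^{2} + 8 c^{3}$)
$\left(408 + 282\right) \left(-332 + g{\left(4 \right)}\right) = \left(408 + 282\right) \left(-332 + \left(-64 + 4 \cdot 4^{2} + 8 \cdot 4^{3}\right)\right) = 690 \left(-332 + \left(-64 + 4 \cdot 16 + 8 \cdot 64\right)\right) = 690 \left(-332 + \left(-64 + 64 + 512\right)\right) = 690 \left(-332 + 512\right) = 690 \cdot 180 = 124200$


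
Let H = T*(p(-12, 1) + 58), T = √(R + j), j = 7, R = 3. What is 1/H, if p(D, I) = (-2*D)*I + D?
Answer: √10/700 ≈ 0.0045175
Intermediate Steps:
p(D, I) = D - 2*D*I (p(D, I) = -2*D*I + D = D - 2*D*I)
T = √10 (T = √(3 + 7) = √10 ≈ 3.1623)
H = 70*√10 (H = √10*(-12*(1 - 2*1) + 58) = √10*(-12*(1 - 2) + 58) = √10*(-12*(-1) + 58) = √10*(12 + 58) = √10*70 = 70*√10 ≈ 221.36)
1/H = 1/(70*√10) = √10/700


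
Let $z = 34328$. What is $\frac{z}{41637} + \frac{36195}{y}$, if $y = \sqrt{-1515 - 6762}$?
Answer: $\frac{34328}{41637} - \frac{12065 i \sqrt{8277}}{2759} \approx 0.82446 - 397.84 i$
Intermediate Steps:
$y = i \sqrt{8277}$ ($y = \sqrt{-8277} = i \sqrt{8277} \approx 90.978 i$)
$\frac{z}{41637} + \frac{36195}{y} = \frac{34328}{41637} + \frac{36195}{i \sqrt{8277}} = 34328 \cdot \frac{1}{41637} + 36195 \left(- \frac{i \sqrt{8277}}{8277}\right) = \frac{34328}{41637} - \frac{12065 i \sqrt{8277}}{2759}$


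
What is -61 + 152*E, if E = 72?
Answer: 10883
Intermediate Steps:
-61 + 152*E = -61 + 152*72 = -61 + 10944 = 10883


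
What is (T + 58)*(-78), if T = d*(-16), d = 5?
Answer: 1716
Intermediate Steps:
T = -80 (T = 5*(-16) = -80)
(T + 58)*(-78) = (-80 + 58)*(-78) = -22*(-78) = 1716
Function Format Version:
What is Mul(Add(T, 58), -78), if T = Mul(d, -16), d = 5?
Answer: 1716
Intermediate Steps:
T = -80 (T = Mul(5, -16) = -80)
Mul(Add(T, 58), -78) = Mul(Add(-80, 58), -78) = Mul(-22, -78) = 1716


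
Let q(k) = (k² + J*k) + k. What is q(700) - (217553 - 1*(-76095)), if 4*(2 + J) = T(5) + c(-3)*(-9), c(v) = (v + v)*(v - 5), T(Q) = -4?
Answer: 119352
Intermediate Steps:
c(v) = 2*v*(-5 + v) (c(v) = (2*v)*(-5 + v) = 2*v*(-5 + v))
J = -111 (J = -2 + (-4 + (2*(-3)*(-5 - 3))*(-9))/4 = -2 + (-4 + (2*(-3)*(-8))*(-9))/4 = -2 + (-4 + 48*(-9))/4 = -2 + (-4 - 432)/4 = -2 + (¼)*(-436) = -2 - 109 = -111)
q(k) = k² - 110*k (q(k) = (k² - 111*k) + k = k² - 110*k)
q(700) - (217553 - 1*(-76095)) = 700*(-110 + 700) - (217553 - 1*(-76095)) = 700*590 - (217553 + 76095) = 413000 - 1*293648 = 413000 - 293648 = 119352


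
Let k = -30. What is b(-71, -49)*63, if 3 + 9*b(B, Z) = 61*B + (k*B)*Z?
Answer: -760928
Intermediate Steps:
b(B, Z) = -⅓ + 61*B/9 - 10*B*Z/3 (b(B, Z) = -⅓ + (61*B + (-30*B)*Z)/9 = -⅓ + (61*B - 30*B*Z)/9 = -⅓ + (61*B/9 - 10*B*Z/3) = -⅓ + 61*B/9 - 10*B*Z/3)
b(-71, -49)*63 = (-⅓ + (61/9)*(-71) - 10/3*(-71)*(-49))*63 = (-⅓ - 4331/9 - 34790/3)*63 = -108704/9*63 = -760928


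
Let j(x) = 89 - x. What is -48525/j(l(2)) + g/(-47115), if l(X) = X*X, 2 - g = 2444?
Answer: -152403187/266985 ≈ -570.83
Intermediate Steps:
g = -2442 (g = 2 - 1*2444 = 2 - 2444 = -2442)
l(X) = X²
-48525/j(l(2)) + g/(-47115) = -48525/(89 - 1*2²) - 2442/(-47115) = -48525/(89 - 1*4) - 2442*(-1/47115) = -48525/(89 - 4) + 814/15705 = -48525/85 + 814/15705 = -48525*1/85 + 814/15705 = -9705/17 + 814/15705 = -152403187/266985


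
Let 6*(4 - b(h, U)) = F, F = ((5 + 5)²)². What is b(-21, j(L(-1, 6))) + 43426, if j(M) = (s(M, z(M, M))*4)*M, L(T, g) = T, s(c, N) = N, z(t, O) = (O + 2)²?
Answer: 125290/3 ≈ 41763.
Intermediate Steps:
z(t, O) = (2 + O)²
j(M) = 4*M*(2 + M)² (j(M) = ((2 + M)²*4)*M = (4*(2 + M)²)*M = 4*M*(2 + M)²)
F = 10000 (F = (10²)² = 100² = 10000)
b(h, U) = -4988/3 (b(h, U) = 4 - ⅙*10000 = 4 - 5000/3 = -4988/3)
b(-21, j(L(-1, 6))) + 43426 = -4988/3 + 43426 = 125290/3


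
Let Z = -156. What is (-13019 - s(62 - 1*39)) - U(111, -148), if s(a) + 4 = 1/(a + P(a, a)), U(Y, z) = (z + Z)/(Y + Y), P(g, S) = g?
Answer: -66447709/5106 ≈ -13014.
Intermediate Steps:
U(Y, z) = (-156 + z)/(2*Y) (U(Y, z) = (z - 156)/(Y + Y) = (-156 + z)/((2*Y)) = (-156 + z)*(1/(2*Y)) = (-156 + z)/(2*Y))
s(a) = -4 + 1/(2*a) (s(a) = -4 + 1/(a + a) = -4 + 1/(2*a))
(-13019 - s(62 - 1*39)) - U(111, -148) = (-13019 - (-4 + 1/(2*(62 - 1*39)))) - (-156 - 148)/(2*111) = (-13019 - (-4 + 1/(2*(62 - 39)))) - (-304)/(2*111) = (-13019 - (-4 + (½)/23)) - 1*(-152/111) = (-13019 - (-4 + (½)*(1/23))) + 152/111 = (-13019 - (-4 + 1/46)) + 152/111 = (-13019 - 1*(-183/46)) + 152/111 = (-13019 + 183/46) + 152/111 = -598691/46 + 152/111 = -66447709/5106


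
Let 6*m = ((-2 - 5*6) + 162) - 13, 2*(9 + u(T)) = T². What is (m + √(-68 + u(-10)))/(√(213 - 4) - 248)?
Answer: -372/4715 - 3*√209/9430 - 744*I*√3/61295 - 3*I*√627/61295 ≈ -0.083496 - 0.022249*I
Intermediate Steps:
u(T) = -9 + T²/2
m = 39/2 (m = (((-2 - 5*6) + 162) - 13)/6 = (((-2 - 30) + 162) - 13)/6 = ((-32 + 162) - 13)/6 = (130 - 13)/6 = (⅙)*117 = 39/2 ≈ 19.500)
(m + √(-68 + u(-10)))/(√(213 - 4) - 248) = (39/2 + √(-68 + (-9 + (½)*(-10)²)))/(√(213 - 4) - 248) = (39/2 + √(-68 + (-9 + (½)*100)))/(√209 - 248) = (39/2 + √(-68 + (-9 + 50)))/(-248 + √209) = (39/2 + √(-68 + 41))/(-248 + √209) = (39/2 + √(-27))/(-248 + √209) = (39/2 + 3*I*√3)/(-248 + √209)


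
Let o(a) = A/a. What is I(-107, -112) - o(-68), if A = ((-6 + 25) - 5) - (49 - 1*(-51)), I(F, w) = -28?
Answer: -995/34 ≈ -29.265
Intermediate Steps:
A = -86 (A = (19 - 5) - (49 + 51) = 14 - 1*100 = 14 - 100 = -86)
o(a) = -86/a
I(-107, -112) - o(-68) = -28 - (-86)/(-68) = -28 - (-86)*(-1)/68 = -28 - 1*43/34 = -28 - 43/34 = -995/34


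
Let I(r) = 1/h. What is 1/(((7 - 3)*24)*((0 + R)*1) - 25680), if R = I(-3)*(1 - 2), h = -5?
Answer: -5/128304 ≈ -3.8970e-5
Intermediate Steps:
I(r) = -⅕ (I(r) = 1/(-5) = -⅕)
R = ⅕ (R = -(1 - 2)/5 = -⅕*(-1) = ⅕ ≈ 0.20000)
1/(((7 - 3)*24)*((0 + R)*1) - 25680) = 1/(((7 - 3)*24)*((0 + ⅕)*1) - 25680) = 1/((4*24)*((⅕)*1) - 25680) = 1/(96*(⅕) - 25680) = 1/(96/5 - 25680) = 1/(-128304/5) = -5/128304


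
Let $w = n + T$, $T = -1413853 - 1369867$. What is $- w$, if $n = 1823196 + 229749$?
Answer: $730775$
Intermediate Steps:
$T = -2783720$ ($T = -1413853 - 1369867 = -2783720$)
$n = 2052945$
$w = -730775$ ($w = 2052945 - 2783720 = -730775$)
$- w = \left(-1\right) \left(-730775\right) = 730775$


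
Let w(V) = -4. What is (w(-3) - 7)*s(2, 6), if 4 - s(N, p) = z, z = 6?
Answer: 22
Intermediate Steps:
s(N, p) = -2 (s(N, p) = 4 - 1*6 = 4 - 6 = -2)
(w(-3) - 7)*s(2, 6) = (-4 - 7)*(-2) = -11*(-2) = 22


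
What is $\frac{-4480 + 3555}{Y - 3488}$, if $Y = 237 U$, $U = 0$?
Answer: $\frac{925}{3488} \approx 0.26519$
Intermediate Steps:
$Y = 0$ ($Y = 237 \cdot 0 = 0$)
$\frac{-4480 + 3555}{Y - 3488} = \frac{-4480 + 3555}{0 - 3488} = - \frac{925}{-3488} = \left(-925\right) \left(- \frac{1}{3488}\right) = \frac{925}{3488}$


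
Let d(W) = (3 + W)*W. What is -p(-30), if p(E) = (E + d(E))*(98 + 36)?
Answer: -104520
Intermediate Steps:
d(W) = W*(3 + W)
p(E) = 134*E + 134*E*(3 + E) (p(E) = (E + E*(3 + E))*(98 + 36) = (E + E*(3 + E))*134 = 134*E + 134*E*(3 + E))
-p(-30) = -134*(-30)*(4 - 30) = -134*(-30)*(-26) = -1*104520 = -104520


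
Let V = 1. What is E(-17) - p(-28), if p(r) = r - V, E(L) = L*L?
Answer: 318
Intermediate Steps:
E(L) = L²
p(r) = -1 + r (p(r) = r - 1*1 = r - 1 = -1 + r)
E(-17) - p(-28) = (-17)² - (-1 - 28) = 289 - 1*(-29) = 289 + 29 = 318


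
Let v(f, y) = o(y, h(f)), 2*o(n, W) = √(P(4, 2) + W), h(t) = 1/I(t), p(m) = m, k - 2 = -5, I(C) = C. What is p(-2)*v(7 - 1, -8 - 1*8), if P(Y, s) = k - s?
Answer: -I*√174/6 ≈ -2.1985*I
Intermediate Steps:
k = -3 (k = 2 - 5 = -3)
P(Y, s) = -3 - s
h(t) = 1/t
o(n, W) = √(-5 + W)/2 (o(n, W) = √((-3 - 1*2) + W)/2 = √((-3 - 2) + W)/2 = √(-5 + W)/2)
v(f, y) = √(-5 + 1/f)/2
p(-2)*v(7 - 1, -8 - 1*8) = -√(-5 + 1/(7 - 1)) = -√(-5 + 1/6) = -√(-5 + ⅙) = -√(-29/6) = -I*√174/6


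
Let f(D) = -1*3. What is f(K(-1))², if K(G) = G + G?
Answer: 9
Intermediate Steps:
K(G) = 2*G
f(D) = -3
f(K(-1))² = (-3)² = 9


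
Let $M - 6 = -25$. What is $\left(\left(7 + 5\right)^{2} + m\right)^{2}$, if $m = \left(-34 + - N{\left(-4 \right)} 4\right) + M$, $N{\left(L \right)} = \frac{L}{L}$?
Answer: $7569$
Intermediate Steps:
$M = -19$ ($M = 6 - 25 = -19$)
$N{\left(L \right)} = 1$
$m = -57$ ($m = \left(-34 + \left(-1\right) 1 \cdot 4\right) - 19 = \left(-34 - 4\right) - 19 = -38 - 19 = -57$)
$\left(\left(7 + 5\right)^{2} + m\right)^{2} = \left(\left(7 + 5\right)^{2} - 57\right)^{2} = \left(12^{2} - 57\right)^{2} = \left(144 - 57\right)^{2} = 87^{2} = 7569$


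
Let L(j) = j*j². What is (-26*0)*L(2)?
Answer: 0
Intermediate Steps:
L(j) = j³
(-26*0)*L(2) = -26*0*2³ = 0*8 = 0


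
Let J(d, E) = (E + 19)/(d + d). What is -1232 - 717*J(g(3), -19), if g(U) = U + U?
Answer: -1232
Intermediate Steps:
g(U) = 2*U
J(d, E) = (19 + E)/(2*d) (J(d, E) = (19 + E)/((2*d)) = (19 + E)*(1/(2*d)) = (19 + E)/(2*d))
-1232 - 717*J(g(3), -19) = -1232 - 717*(19 - 19)/(2*(2*3)) = -1232 - 717*0/(2*6) = -1232 - 717*0 = -1232 + 0 = -1232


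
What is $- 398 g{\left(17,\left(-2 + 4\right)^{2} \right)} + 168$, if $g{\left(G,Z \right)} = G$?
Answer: $-6598$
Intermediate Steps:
$- 398 g{\left(17,\left(-2 + 4\right)^{2} \right)} + 168 = \left(-398\right) 17 + 168 = -6766 + 168 = -6598$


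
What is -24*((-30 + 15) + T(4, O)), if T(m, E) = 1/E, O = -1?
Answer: 384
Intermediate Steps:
-24*((-30 + 15) + T(4, O)) = -24*((-30 + 15) + 1/(-1)) = -24*(-15 - 1) = -24*(-16) = 384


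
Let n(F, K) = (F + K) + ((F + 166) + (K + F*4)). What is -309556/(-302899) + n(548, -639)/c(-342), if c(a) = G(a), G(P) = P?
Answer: -276620036/51795729 ≈ -5.3406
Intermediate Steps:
c(a) = a
n(F, K) = 166 + 2*K + 6*F (n(F, K) = (F + K) + ((166 + F) + (K + 4*F)) = (F + K) + (166 + K + 5*F) = 166 + 2*K + 6*F)
-309556/(-302899) + n(548, -639)/c(-342) = -309556/(-302899) + (166 + 2*(-639) + 6*548)/(-342) = -309556*(-1/302899) + (166 - 1278 + 3288)*(-1/342) = 309556/302899 + 2176*(-1/342) = 309556/302899 - 1088/171 = -276620036/51795729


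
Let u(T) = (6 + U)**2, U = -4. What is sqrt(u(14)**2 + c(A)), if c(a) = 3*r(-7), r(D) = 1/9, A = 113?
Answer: 7*sqrt(3)/3 ≈ 4.0415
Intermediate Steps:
u(T) = 4 (u(T) = (6 - 4)**2 = 2**2 = 4)
r(D) = 1/9
c(a) = 1/3 (c(a) = 3*(1/9) = 1/3)
sqrt(u(14)**2 + c(A)) = sqrt(4**2 + 1/3) = sqrt(16 + 1/3) = sqrt(49/3) = 7*sqrt(3)/3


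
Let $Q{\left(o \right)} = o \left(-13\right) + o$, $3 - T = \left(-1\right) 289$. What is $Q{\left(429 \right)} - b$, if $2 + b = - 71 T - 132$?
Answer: $15718$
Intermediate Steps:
$T = 292$ ($T = 3 - \left(-1\right) 289 = 3 - -289 = 3 + 289 = 292$)
$Q{\left(o \right)} = - 12 o$ ($Q{\left(o \right)} = - 13 o + o = - 12 o$)
$b = -20866$ ($b = -2 - 20864 = -20866$)
$Q{\left(429 \right)} - b = \left(-12\right) 429 - -20866 = -5148 + 20866 = 15718$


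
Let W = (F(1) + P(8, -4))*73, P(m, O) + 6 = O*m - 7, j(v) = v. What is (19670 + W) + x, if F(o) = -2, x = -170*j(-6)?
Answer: 17259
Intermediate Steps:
P(m, O) = -13 + O*m (P(m, O) = -6 + (O*m - 7) = -6 + (-7 + O*m) = -13 + O*m)
x = 1020 (x = -170*(-6) = 1020)
W = -3431 (W = (-2 + (-13 - 4*8))*73 = (-2 + (-13 - 32))*73 = (-2 - 45)*73 = -47*73 = -3431)
(19670 + W) + x = (19670 - 3431) + 1020 = 16239 + 1020 = 17259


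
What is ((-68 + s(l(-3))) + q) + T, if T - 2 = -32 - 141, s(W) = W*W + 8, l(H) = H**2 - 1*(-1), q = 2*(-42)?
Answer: -215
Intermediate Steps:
q = -84
l(H) = 1 + H**2 (l(H) = H**2 + 1 = 1 + H**2)
s(W) = 8 + W**2 (s(W) = W**2 + 8 = 8 + W**2)
T = -171 (T = 2 + (-32 - 141) = 2 - 173 = -171)
((-68 + s(l(-3))) + q) + T = ((-68 + (8 + (1 + (-3)**2)**2)) - 84) - 171 = ((-68 + (8 + (1 + 9)**2)) - 84) - 171 = ((-68 + (8 + 10**2)) - 84) - 171 = ((-68 + (8 + 100)) - 84) - 171 = ((-68 + 108) - 84) - 171 = (40 - 84) - 171 = -44 - 171 = -215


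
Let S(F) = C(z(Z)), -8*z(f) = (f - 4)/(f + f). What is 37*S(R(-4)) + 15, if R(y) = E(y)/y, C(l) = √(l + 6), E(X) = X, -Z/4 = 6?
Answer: 15 + 37*√3414/24 ≈ 105.08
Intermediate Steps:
Z = -24 (Z = -4*6 = -24)
z(f) = -(-4 + f)/(16*f) (z(f) = -(f - 4)/(8*(f + f)) = -(-4 + f)/(8*(2*f)) = -(-4 + f)*1/(2*f)/8 = -(-4 + f)/(16*f))
C(l) = √(6 + l)
R(y) = 1 (R(y) = y/y = 1)
S(F) = √3414/24 (S(F) = √(6 + (1/16)*(4 - 1*(-24))/(-24)) = √(6 + (1/16)*(-1/24)*(4 + 24)) = √(6 + (1/16)*(-1/24)*28) = √(6 - 7/96) = √(569/96) = √3414/24)
37*S(R(-4)) + 15 = 37*(√3414/24) + 15 = 37*√3414/24 + 15 = 15 + 37*√3414/24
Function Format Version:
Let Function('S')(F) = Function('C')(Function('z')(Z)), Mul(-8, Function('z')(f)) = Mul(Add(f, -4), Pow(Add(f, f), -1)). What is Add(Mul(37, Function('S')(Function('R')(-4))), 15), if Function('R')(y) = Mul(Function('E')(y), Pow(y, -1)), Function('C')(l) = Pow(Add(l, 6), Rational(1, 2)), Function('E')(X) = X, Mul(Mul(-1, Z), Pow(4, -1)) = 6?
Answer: Add(15, Mul(Rational(37, 24), Pow(3414, Rational(1, 2)))) ≈ 105.08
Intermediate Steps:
Z = -24 (Z = Mul(-4, 6) = -24)
Function('z')(f) = Mul(Rational(-1, 16), Pow(f, -1), Add(-4, f)) (Function('z')(f) = Mul(Rational(-1, 8), Mul(Add(f, -4), Pow(Add(f, f), -1))) = Mul(Rational(-1, 8), Mul(Add(-4, f), Pow(Mul(2, f), -1))) = Mul(Rational(-1, 8), Mul(Add(-4, f), Mul(Rational(1, 2), Pow(f, -1)))) = Mul(Rational(-1, 8), Mul(Rational(1, 2), Pow(f, -1), Add(-4, f))) = Mul(Rational(-1, 16), Pow(f, -1), Add(-4, f)))
Function('C')(l) = Pow(Add(6, l), Rational(1, 2))
Function('R')(y) = 1 (Function('R')(y) = Mul(y, Pow(y, -1)) = 1)
Function('S')(F) = Mul(Rational(1, 24), Pow(3414, Rational(1, 2))) (Function('S')(F) = Pow(Add(6, Mul(Rational(1, 16), Pow(-24, -1), Add(4, Mul(-1, -24)))), Rational(1, 2)) = Pow(Add(6, Mul(Rational(1, 16), Rational(-1, 24), Add(4, 24))), Rational(1, 2)) = Pow(Add(6, Mul(Rational(1, 16), Rational(-1, 24), 28)), Rational(1, 2)) = Pow(Add(6, Rational(-7, 96)), Rational(1, 2)) = Pow(Rational(569, 96), Rational(1, 2)) = Mul(Rational(1, 24), Pow(3414, Rational(1, 2))))
Add(Mul(37, Function('S')(Function('R')(-4))), 15) = Add(Mul(37, Mul(Rational(1, 24), Pow(3414, Rational(1, 2)))), 15) = Add(Mul(Rational(37, 24), Pow(3414, Rational(1, 2))), 15) = Add(15, Mul(Rational(37, 24), Pow(3414, Rational(1, 2))))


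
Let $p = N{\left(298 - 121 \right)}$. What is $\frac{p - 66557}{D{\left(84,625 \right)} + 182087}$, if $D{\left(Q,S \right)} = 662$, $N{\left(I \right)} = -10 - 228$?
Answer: $- \frac{66795}{182749} \approx -0.3655$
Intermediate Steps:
$N{\left(I \right)} = -238$
$p = -238$
$\frac{p - 66557}{D{\left(84,625 \right)} + 182087} = \frac{-238 - 66557}{662 + 182087} = \frac{-238 - 66557}{182749} = \left(-238 - 66557\right) \frac{1}{182749} = \left(-66795\right) \frac{1}{182749} = - \frac{66795}{182749}$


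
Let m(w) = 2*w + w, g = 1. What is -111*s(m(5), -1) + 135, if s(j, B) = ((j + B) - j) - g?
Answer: 357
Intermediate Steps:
m(w) = 3*w
s(j, B) = -1 + B (s(j, B) = ((j + B) - j) - 1*1 = ((B + j) - j) - 1 = B - 1 = -1 + B)
-111*s(m(5), -1) + 135 = -111*(-1 - 1) + 135 = -111*(-2) + 135 = 222 + 135 = 357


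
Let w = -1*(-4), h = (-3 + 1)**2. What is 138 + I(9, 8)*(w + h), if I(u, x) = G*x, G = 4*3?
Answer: 906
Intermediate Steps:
G = 12
h = 4 (h = (-2)**2 = 4)
w = 4
I(u, x) = 12*x
138 + I(9, 8)*(w + h) = 138 + (12*8)*(4 + 4) = 138 + 96*8 = 138 + 768 = 906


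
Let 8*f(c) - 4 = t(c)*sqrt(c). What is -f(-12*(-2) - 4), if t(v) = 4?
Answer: -1/2 - sqrt(5) ≈ -2.7361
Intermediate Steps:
f(c) = 1/2 + sqrt(c)/2 (f(c) = 1/2 + (4*sqrt(c))/8 = 1/2 + sqrt(c)/2)
-f(-12*(-2) - 4) = -(1/2 + sqrt(-12*(-2) - 4)/2) = -(1/2 + sqrt(-3*(-8) - 4)/2) = -(1/2 + sqrt(24 - 4)/2) = -(1/2 + sqrt(20)/2) = -(1/2 + (2*sqrt(5))/2) = -(1/2 + sqrt(5)) = -1/2 - sqrt(5)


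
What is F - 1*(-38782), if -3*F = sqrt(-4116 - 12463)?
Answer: 38782 - I*sqrt(16579)/3 ≈ 38782.0 - 42.92*I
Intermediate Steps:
F = -I*sqrt(16579)/3 (F = -sqrt(-4116 - 12463)/3 = -I*sqrt(16579)/3 ≈ -42.92*I)
F - 1*(-38782) = -I*sqrt(16579)/3 - 1*(-38782) = -I*sqrt(16579)/3 + 38782 = 38782 - I*sqrt(16579)/3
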